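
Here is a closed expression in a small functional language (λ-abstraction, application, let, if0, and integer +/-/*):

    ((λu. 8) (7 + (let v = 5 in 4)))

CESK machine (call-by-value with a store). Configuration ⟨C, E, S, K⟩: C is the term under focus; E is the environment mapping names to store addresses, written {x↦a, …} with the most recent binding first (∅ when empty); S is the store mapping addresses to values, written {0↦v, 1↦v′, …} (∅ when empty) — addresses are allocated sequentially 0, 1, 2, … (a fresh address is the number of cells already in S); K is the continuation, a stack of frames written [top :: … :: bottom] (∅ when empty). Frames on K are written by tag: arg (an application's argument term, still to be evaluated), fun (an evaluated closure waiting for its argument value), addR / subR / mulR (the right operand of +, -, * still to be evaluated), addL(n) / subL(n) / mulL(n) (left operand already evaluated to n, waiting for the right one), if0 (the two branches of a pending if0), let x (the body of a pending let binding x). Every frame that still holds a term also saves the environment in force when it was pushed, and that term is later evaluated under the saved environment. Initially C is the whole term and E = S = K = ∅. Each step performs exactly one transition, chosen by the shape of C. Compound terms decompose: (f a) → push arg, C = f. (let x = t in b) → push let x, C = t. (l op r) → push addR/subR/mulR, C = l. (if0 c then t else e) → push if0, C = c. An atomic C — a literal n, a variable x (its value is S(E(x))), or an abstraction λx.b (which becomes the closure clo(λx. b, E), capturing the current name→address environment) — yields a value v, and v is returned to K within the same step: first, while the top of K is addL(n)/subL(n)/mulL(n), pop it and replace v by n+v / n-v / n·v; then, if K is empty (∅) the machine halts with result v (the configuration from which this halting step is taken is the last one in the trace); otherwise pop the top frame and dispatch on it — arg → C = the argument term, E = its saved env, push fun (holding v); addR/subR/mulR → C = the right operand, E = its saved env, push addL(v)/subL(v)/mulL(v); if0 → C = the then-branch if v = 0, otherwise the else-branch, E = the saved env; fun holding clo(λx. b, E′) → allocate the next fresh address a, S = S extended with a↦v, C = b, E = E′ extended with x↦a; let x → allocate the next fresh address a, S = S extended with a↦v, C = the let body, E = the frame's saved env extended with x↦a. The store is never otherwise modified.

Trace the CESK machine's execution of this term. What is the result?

0. ⟨C=((λu. 8) (7 + (let v = 5 in 4))); E=∅; S=∅; K=∅⟩
1. ⟨C=(λu. 8); E=∅; S=∅; K=[arg]⟩
2. ⟨C=(7 + (let v = 5 in 4)); E=∅; S=∅; K=[fun]⟩
3. ⟨C=7; E=∅; S=∅; K=[addR :: fun]⟩
4. ⟨C=(let v = 5 in 4); E=∅; S=∅; K=[addL(7) :: fun]⟩
5. ⟨C=5; E=∅; S=∅; K=[let v :: addL(7) :: fun]⟩
6. ⟨C=4; E={v↦0}; S={0↦5}; K=[addL(7) :: fun]⟩
7. ⟨C=8; E={u↦1}; S={0↦5, 1↦11}; K=∅⟩
→ final value 8

Answer: 8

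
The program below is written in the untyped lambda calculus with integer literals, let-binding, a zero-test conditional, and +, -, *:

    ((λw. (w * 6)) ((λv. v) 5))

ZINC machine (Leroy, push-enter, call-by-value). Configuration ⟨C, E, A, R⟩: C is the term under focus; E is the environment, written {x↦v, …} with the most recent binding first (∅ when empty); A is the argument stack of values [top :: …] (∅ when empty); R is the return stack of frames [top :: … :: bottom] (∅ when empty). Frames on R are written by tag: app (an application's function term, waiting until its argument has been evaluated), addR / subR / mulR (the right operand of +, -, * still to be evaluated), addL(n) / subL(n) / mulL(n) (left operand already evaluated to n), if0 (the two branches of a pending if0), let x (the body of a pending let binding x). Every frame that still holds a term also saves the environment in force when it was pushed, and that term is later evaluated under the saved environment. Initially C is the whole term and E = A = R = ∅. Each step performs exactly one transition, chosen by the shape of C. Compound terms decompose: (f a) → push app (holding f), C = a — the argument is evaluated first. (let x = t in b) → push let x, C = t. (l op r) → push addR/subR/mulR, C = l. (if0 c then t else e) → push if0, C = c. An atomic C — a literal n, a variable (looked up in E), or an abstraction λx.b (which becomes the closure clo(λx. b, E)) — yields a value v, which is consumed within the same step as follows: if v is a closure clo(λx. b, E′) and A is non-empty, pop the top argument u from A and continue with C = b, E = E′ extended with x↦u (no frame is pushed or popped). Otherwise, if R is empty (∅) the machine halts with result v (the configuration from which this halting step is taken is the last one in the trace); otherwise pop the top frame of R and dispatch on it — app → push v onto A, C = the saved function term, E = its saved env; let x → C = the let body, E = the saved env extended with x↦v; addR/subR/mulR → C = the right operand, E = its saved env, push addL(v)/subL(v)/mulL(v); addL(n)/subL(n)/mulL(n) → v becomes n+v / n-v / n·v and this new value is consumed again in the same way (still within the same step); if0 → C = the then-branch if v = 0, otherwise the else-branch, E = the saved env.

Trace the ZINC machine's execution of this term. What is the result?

Answer: 30

Derivation:
step 0: <C=((λw. (w * 6)) ((λv. v) 5)), E=∅, A=∅, R=∅>
step 1: <C=((λv. v) 5), E=∅, A=∅, R=[app]>
step 2: <C=5, E=∅, A=∅, R=[app :: app]>
step 3: <C=(λv. v), E=∅, A=[5], R=[app]>
step 4: <C=v, E={v↦5}, A=∅, R=[app]>
step 5: <C=(λw. (w * 6)), E=∅, A=[5], R=∅>
step 6: <C=(w * 6), E={w↦5}, A=∅, R=∅>
step 7: <C=w, E={w↦5}, A=∅, R=[mulR]>
step 8: <C=6, E={w↦5}, A=∅, R=[mulL(5)]>
→ final value 30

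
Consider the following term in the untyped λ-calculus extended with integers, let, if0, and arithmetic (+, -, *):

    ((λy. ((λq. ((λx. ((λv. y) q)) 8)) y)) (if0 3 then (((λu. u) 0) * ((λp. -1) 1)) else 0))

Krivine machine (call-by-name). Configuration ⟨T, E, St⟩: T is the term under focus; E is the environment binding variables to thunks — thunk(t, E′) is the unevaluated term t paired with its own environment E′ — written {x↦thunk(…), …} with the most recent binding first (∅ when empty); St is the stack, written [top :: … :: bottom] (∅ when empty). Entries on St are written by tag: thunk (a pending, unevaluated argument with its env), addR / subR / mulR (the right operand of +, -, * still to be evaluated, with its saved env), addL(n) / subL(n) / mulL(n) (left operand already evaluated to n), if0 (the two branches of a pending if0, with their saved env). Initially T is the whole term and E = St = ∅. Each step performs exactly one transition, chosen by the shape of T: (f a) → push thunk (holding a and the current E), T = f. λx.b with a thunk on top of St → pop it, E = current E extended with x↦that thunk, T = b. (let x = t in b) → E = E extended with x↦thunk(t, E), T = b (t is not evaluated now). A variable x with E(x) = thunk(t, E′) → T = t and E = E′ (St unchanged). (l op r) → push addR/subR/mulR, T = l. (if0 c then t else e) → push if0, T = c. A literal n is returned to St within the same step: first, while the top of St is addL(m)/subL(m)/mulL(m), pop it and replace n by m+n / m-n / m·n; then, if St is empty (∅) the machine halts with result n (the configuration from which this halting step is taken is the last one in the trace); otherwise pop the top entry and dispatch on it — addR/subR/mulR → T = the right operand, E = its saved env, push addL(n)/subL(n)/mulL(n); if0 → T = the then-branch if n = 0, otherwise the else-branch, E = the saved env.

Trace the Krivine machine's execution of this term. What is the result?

t=0: [T=((λy. ((λq. ((λx. ((λv. y) q)) 8)) y)) (if0 3 then (((λu. u) 0) * ((λp. -1) 1)) else 0)) | E=∅ | St=∅]
t=1: [T=(λy. ((λq. ((λx. ((λv. y) q)) 8)) y)) | E=∅ | St=[thunk]]
t=2: [T=((λq. ((λx. ((λv. y) q)) 8)) y) | E={y↦thunk((if0 3 then (((λu. u) 0) * ((λp. -1) 1)) else 0), ∅)} | St=∅]
t=3: [T=(λq. ((λx. ((λv. y) q)) 8)) | E={y↦thunk((if0 3 then (((λu. u) 0) * ((λp. -1) 1)) else 0), ∅)} | St=[thunk]]
t=4: [T=((λx. ((λv. y) q)) 8) | E={q↦thunk(y, {y↦thunk((if0 3 then (((λu. u) 0) * ((λp. -1) 1)) else 0), ∅)}), y↦thunk((if0 3 then (((λu. u) 0) * ((λp. -1) 1)) else 0), ∅)} | St=∅]
t=5: [T=(λx. ((λv. y) q)) | E={q↦thunk(y, {y↦thunk((if0 3 then (((λu. u) 0) * ((λp. -1) 1)) else 0), ∅)}), y↦thunk((if0 3 then (((λu. u) 0) * ((λp. -1) 1)) else 0), ∅)} | St=[thunk]]
t=6: [T=((λv. y) q) | E={x↦thunk(8, {q↦thunk(y, {y↦thunk((if0 3 then (((λu. u) 0) * ((λp. -1) 1)) else 0), ∅)}), y↦thunk((if0 3 then (((λu. u) 0) * ((λp. -1) 1)) else 0), ∅)}), q↦thunk(y, {y↦thunk((if0 3 then (((λu. u) 0) * ((λp. -1) 1)) else 0), ∅)}), y↦thunk((if0 3 then (((λu. u) 0) * ((λp. -1) 1)) else 0), ∅)} | St=∅]
t=7: [T=(λv. y) | E={x↦thunk(8, {q↦thunk(y, {y↦thunk((if0 3 then (((λu. u) 0) * ((λp. -1) 1)) else 0), ∅)}), y↦thunk((if0 3 then (((λu. u) 0) * ((λp. -1) 1)) else 0), ∅)}), q↦thunk(y, {y↦thunk((if0 3 then (((λu. u) 0) * ((λp. -1) 1)) else 0), ∅)}), y↦thunk((if0 3 then (((λu. u) 0) * ((λp. -1) 1)) else 0), ∅)} | St=[thunk]]
t=8: [T=y | E={v↦thunk(q, {x↦thunk(8, {q↦thunk(y, {y↦thunk((if0 3 then (((λu. u) 0) * ((λp. -1) 1)) else 0), ∅)}), y↦thunk((if0 3 then (((λu. u) 0) * ((λp. -1) 1)) else 0), ∅)}), q↦thunk(y, {y↦thunk((if0 3 then (((λu. u) 0) * ((λp. -1) 1)) else 0), ∅)}), y↦thunk((if0 3 then (((λu. u) 0) * ((λp. -1) 1)) else 0), ∅)}), x↦thunk(8, {q↦thunk(y, {y↦thunk((if0 3 then (((λu. u) 0) * ((λp. -1) 1)) else 0), ∅)}), y↦thunk((if0 3 then (((λu. u) 0) * ((λp. -1) 1)) else 0), ∅)}), q↦thunk(y, {y↦thunk((if0 3 then (((λu. u) 0) * ((λp. -1) 1)) else 0), ∅)}), y↦thunk((if0 3 then (((λu. u) 0) * ((λp. -1) 1)) else 0), ∅)} | St=∅]
t=9: [T=(if0 3 then (((λu. u) 0) * ((λp. -1) 1)) else 0) | E=∅ | St=∅]
t=10: [T=3 | E=∅ | St=[if0]]
t=11: [T=0 | E=∅ | St=∅]
→ final value 0

Answer: 0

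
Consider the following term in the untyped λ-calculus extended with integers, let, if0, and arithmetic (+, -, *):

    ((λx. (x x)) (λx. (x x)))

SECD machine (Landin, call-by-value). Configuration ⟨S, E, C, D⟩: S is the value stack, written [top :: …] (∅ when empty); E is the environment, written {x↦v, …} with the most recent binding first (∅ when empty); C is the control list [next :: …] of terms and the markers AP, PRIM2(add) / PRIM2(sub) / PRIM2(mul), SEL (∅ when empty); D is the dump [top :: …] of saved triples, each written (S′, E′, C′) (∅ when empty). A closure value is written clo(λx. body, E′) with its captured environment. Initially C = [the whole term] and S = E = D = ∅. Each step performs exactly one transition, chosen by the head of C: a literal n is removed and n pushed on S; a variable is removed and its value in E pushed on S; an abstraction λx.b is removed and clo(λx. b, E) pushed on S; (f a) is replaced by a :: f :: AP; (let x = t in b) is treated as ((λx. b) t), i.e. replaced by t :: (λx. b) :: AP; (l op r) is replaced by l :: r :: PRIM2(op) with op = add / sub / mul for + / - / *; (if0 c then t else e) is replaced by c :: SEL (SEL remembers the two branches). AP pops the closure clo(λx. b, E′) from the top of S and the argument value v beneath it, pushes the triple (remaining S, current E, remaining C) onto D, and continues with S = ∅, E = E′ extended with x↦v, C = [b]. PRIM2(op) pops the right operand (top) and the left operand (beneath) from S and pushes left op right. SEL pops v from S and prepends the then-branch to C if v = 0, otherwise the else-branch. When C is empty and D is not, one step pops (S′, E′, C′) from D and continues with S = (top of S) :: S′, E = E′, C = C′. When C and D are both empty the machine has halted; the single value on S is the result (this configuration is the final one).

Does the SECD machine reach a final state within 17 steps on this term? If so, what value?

Answer: DIVERGES (no final state within 17 steps)

Execution trace:
0. <S=∅, E=∅, C=[((λx. (x x)) (λx. (x x)))], D=∅>
1. <S=∅, E=∅, C=[(λx. (x x)) :: (λx. (x x)) :: AP], D=∅>
2. <S=[clo(λx. (x x), ∅)], E=∅, C=[(λx. (x x)) :: AP], D=∅>
3. <S=[clo(λx. (x x), ∅) :: clo(λx. (x x), ∅)], E=∅, C=[AP], D=∅>
4. <S=∅, E={x↦clo(λx. (x x), ∅)}, C=[(x x)], D=[(∅, ∅, ∅)]>
5. <S=∅, E={x↦clo(λx. (x x), ∅)}, C=[x :: x :: AP], D=[(∅, ∅, ∅)]>
6. <S=[clo(λx. (x x), ∅)], E={x↦clo(λx. (x x), ∅)}, C=[x :: AP], D=[(∅, ∅, ∅)]>
7. <S=[clo(λx. (x x), ∅) :: clo(λx. (x x), ∅)], E={x↦clo(λx. (x x), ∅)}, C=[AP], D=[(∅, ∅, ∅)]>
8. <S=∅, E={x↦clo(λx. (x x), ∅)}, C=[(x x)], D=[(∅, {x↦clo(λx. (x x), ∅)}, ∅) :: (∅, ∅, ∅)]>
9. <S=∅, E={x↦clo(λx. (x x), ∅)}, C=[x :: x :: AP], D=[(∅, {x↦clo(λx. (x x), ∅)}, ∅) :: (∅, ∅, ∅)]>
10. <S=[clo(λx. (x x), ∅)], E={x↦clo(λx. (x x), ∅)}, C=[x :: AP], D=[(∅, {x↦clo(λx. (x x), ∅)}, ∅) :: (∅, ∅, ∅)]>
11. <S=[clo(λx. (x x), ∅) :: clo(λx. (x x), ∅)], E={x↦clo(λx. (x x), ∅)}, C=[AP], D=[(∅, {x↦clo(λx. (x x), ∅)}, ∅) :: (∅, ∅, ∅)]>
12. <S=∅, E={x↦clo(λx. (x x), ∅)}, C=[(x x)], D=[(∅, {x↦clo(λx. (x x), ∅)}, ∅) :: (∅, {x↦clo(λx. (x x), ∅)}, ∅) :: (∅, ∅, ∅)]>
13. <S=∅, E={x↦clo(λx. (x x), ∅)}, C=[x :: x :: AP], D=[(∅, {x↦clo(λx. (x x), ∅)}, ∅) :: (∅, {x↦clo(λx. (x x), ∅)}, ∅) :: (∅, ∅, ∅)]>
14. <S=[clo(λx. (x x), ∅)], E={x↦clo(λx. (x x), ∅)}, C=[x :: AP], D=[(∅, {x↦clo(λx. (x x), ∅)}, ∅) :: (∅, {x↦clo(λx. (x x), ∅)}, ∅) :: (∅, ∅, ∅)]>
15. <S=[clo(λx. (x x), ∅) :: clo(λx. (x x), ∅)], E={x↦clo(λx. (x x), ∅)}, C=[AP], D=[(∅, {x↦clo(λx. (x x), ∅)}, ∅) :: (∅, {x↦clo(λx. (x x), ∅)}, ∅) :: (∅, ∅, ∅)]>
16. <S=∅, E={x↦clo(λx. (x x), ∅)}, C=[(x x)], D=[(∅, {x↦clo(λx. (x x), ∅)}, ∅) :: (∅, {x↦clo(λx. (x x), ∅)}, ∅) :: (∅, {x↦clo(λx. (x x), ∅)}, ∅) :: (∅, ∅, ∅)]>
17. <S=∅, E={x↦clo(λx. (x x), ∅)}, C=[x :: x :: AP], D=[(∅, {x↦clo(λx. (x x), ∅)}, ∅) :: (∅, {x↦clo(λx. (x x), ∅)}, ∅) :: (∅, {x↦clo(λx. (x x), ∅)}, ∅) :: (∅, ∅, ∅)]>
→ 17 transitions taken and the configuration is still not final: no result within 17 steps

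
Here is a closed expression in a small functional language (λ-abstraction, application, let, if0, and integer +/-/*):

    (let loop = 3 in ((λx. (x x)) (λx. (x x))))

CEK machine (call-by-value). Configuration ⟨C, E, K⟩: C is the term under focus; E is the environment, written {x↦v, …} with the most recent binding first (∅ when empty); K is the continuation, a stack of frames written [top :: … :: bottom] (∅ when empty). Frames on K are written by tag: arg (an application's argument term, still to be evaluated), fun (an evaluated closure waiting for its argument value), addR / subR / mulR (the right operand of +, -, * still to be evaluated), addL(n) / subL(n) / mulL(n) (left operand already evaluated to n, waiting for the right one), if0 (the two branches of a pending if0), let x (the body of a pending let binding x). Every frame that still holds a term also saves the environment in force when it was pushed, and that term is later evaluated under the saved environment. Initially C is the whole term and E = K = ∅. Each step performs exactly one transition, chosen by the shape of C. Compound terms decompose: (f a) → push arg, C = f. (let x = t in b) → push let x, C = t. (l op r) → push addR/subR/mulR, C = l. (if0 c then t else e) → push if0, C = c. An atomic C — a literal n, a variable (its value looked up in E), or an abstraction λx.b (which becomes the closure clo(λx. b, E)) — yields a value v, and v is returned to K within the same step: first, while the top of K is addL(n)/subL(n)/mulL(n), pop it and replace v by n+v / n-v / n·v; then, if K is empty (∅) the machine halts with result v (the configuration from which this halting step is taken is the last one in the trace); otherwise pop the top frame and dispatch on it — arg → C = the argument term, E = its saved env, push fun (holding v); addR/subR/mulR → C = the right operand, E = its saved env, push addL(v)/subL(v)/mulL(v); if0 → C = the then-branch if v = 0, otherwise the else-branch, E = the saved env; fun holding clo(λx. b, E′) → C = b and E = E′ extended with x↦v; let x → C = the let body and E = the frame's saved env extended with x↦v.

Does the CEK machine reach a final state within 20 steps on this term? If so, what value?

Answer: DIVERGES (no final state within 20 steps)

Execution trace:
[0] <C=(let loop = 3 in ((λx. (x x)) (λx. (x x)))), E=∅, K=∅>
[1] <C=3, E=∅, K=[let loop]>
[2] <C=((λx. (x x)) (λx. (x x))), E={loop↦3}, K=∅>
[3] <C=(λx. (x x)), E={loop↦3}, K=[arg]>
[4] <C=(λx. (x x)), E={loop↦3}, K=[fun]>
[5] <C=(x x), E={x↦clo(λx. (x x), {loop↦3}), loop↦3}, K=∅>
[6] <C=x, E={x↦clo(λx. (x x), {loop↦3}), loop↦3}, K=[arg]>
[7] <C=x, E={x↦clo(λx. (x x), {loop↦3}), loop↦3}, K=[fun]>
… configuration repeats with period 3 (steps 5–7 recur indefinitely) …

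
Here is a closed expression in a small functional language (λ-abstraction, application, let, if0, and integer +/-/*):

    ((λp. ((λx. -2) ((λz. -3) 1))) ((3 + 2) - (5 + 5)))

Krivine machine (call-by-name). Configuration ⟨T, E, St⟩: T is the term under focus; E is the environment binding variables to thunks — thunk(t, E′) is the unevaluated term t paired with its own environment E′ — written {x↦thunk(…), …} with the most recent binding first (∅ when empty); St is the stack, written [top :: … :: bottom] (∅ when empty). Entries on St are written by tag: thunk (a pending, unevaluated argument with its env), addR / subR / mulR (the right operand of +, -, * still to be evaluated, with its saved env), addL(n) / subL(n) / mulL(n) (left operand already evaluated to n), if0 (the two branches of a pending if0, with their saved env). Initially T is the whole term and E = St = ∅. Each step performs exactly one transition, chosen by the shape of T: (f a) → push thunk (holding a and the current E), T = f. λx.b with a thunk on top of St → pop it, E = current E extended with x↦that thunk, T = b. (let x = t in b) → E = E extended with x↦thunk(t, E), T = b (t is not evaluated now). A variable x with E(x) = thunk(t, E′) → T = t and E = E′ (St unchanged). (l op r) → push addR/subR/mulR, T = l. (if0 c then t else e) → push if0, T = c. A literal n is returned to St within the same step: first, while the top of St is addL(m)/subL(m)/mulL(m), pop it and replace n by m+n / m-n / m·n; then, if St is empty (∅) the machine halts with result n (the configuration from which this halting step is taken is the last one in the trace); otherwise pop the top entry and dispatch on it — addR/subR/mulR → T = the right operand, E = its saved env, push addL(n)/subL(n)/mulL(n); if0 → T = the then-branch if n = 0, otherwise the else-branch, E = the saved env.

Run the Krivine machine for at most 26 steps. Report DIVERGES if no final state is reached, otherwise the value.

Answer: -2

Machine steps:
[0] [T=((λp. ((λx. -2) ((λz. -3) 1))) ((3 + 2) - (5 + 5))) | E=∅ | St=∅]
[1] [T=(λp. ((λx. -2) ((λz. -3) 1))) | E=∅ | St=[thunk]]
[2] [T=((λx. -2) ((λz. -3) 1)) | E={p↦thunk(((3 + 2) - (5 + 5)), ∅)} | St=∅]
[3] [T=(λx. -2) | E={p↦thunk(((3 + 2) - (5 + 5)), ∅)} | St=[thunk]]
[4] [T=-2 | E={x↦thunk(((λz. -3) 1), {p↦thunk(((3 + 2) - (5 + 5)), ∅)}), p↦thunk(((3 + 2) - (5 + 5)), ∅)} | St=∅]
→ final value -2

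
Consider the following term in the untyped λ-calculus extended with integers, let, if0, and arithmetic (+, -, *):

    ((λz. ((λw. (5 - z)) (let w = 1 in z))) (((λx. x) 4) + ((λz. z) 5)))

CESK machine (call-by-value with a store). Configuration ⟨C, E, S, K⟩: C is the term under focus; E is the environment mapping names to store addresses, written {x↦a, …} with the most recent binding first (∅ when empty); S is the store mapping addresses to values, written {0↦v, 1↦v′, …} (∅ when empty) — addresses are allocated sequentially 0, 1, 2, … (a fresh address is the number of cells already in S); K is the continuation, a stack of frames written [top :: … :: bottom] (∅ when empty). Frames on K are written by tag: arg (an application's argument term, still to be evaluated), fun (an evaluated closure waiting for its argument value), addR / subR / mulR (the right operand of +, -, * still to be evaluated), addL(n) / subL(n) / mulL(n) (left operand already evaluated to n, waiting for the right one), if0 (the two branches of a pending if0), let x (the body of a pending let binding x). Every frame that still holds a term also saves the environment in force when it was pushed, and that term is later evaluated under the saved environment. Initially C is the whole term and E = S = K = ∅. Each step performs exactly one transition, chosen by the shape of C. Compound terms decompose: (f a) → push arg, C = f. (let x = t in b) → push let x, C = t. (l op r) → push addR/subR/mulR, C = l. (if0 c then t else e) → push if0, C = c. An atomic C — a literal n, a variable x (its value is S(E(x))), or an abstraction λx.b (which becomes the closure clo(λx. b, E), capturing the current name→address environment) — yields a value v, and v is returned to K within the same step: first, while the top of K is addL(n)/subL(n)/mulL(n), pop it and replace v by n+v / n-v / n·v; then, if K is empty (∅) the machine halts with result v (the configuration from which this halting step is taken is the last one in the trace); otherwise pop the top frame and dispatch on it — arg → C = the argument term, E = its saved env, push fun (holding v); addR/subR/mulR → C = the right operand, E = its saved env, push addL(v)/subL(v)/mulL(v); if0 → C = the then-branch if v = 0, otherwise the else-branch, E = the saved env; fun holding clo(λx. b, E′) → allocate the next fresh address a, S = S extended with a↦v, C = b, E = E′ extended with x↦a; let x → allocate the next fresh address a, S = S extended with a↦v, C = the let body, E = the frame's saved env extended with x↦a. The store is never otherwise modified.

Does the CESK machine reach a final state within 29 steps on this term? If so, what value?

0. <C=((λz. ((λw. (5 - z)) (let w = 1 in z))) (((λx. x) 4) + ((λz. z) 5))), E=∅, S=∅, K=∅>
1. <C=(λz. ((λw. (5 - z)) (let w = 1 in z))), E=∅, S=∅, K=[arg]>
2. <C=(((λx. x) 4) + ((λz. z) 5)), E=∅, S=∅, K=[fun]>
3. <C=((λx. x) 4), E=∅, S=∅, K=[addR :: fun]>
4. <C=(λx. x), E=∅, S=∅, K=[arg :: addR :: fun]>
5. <C=4, E=∅, S=∅, K=[fun :: addR :: fun]>
6. <C=x, E={x↦0}, S={0↦4}, K=[addR :: fun]>
7. <C=((λz. z) 5), E=∅, S={0↦4}, K=[addL(4) :: fun]>
8. <C=(λz. z), E=∅, S={0↦4}, K=[arg :: addL(4) :: fun]>
9. <C=5, E=∅, S={0↦4}, K=[fun :: addL(4) :: fun]>
10. <C=z, E={z↦1}, S={0↦4, 1↦5}, K=[addL(4) :: fun]>
11. <C=((λw. (5 - z)) (let w = 1 in z)), E={z↦2}, S={0↦4, 1↦5, 2↦9}, K=∅>
12. <C=(λw. (5 - z)), E={z↦2}, S={0↦4, 1↦5, 2↦9}, K=[arg]>
13. <C=(let w = 1 in z), E={z↦2}, S={0↦4, 1↦5, 2↦9}, K=[fun]>
14. <C=1, E={z↦2}, S={0↦4, 1↦5, 2↦9}, K=[let w :: fun]>
15. <C=z, E={w↦3, z↦2}, S={0↦4, 1↦5, 2↦9, 3↦1}, K=[fun]>
16. <C=(5 - z), E={w↦4, z↦2}, S={0↦4, 1↦5, 2↦9, 3↦1, 4↦9}, K=∅>
17. <C=5, E={w↦4, z↦2}, S={0↦4, 1↦5, 2↦9, 3↦1, 4↦9}, K=[subR]>
18. <C=z, E={w↦4, z↦2}, S={0↦4, 1↦5, 2↦9, 3↦1, 4↦9}, K=[subL(5)]>
→ final value -4

Answer: -4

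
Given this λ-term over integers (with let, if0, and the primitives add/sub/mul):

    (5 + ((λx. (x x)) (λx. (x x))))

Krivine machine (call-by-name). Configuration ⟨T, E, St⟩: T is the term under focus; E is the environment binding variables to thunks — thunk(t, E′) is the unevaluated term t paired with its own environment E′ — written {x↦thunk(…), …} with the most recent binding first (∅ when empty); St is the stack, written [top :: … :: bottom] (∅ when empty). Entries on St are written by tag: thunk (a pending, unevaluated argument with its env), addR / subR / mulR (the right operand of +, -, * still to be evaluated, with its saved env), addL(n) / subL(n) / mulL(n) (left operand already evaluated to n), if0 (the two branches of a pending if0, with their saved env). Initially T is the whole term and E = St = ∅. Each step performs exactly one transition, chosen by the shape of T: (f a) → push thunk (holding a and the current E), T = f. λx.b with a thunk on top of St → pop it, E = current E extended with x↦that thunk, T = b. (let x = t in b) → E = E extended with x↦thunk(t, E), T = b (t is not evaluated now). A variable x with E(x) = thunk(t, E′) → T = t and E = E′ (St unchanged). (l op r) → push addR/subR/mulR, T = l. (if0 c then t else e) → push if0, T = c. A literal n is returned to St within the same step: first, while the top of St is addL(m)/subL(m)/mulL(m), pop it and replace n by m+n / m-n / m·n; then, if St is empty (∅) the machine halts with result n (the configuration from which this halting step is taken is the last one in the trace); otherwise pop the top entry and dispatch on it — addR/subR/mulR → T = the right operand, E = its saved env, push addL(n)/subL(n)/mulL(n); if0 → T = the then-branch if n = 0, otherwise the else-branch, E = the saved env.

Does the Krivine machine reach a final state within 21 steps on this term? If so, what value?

Answer: DIVERGES (no final state within 21 steps)

Machine steps:
0. <T=(5 + ((λx. (x x)) (λx. (x x)))), E=∅, St=∅>
1. <T=5, E=∅, St=[addR]>
2. <T=((λx. (x x)) (λx. (x x))), E=∅, St=[addL(5)]>
3. <T=(λx. (x x)), E=∅, St=[thunk :: addL(5)]>
4. <T=(x x), E={x↦thunk((λx. (x x)), ∅)}, St=[addL(5)]>
5. <T=x, E={x↦thunk((λx. (x x)), ∅)}, St=[thunk :: addL(5)]>
6. <T=(λx. (x x)), E=∅, St=[thunk :: addL(5)]>
7. <T=(x x), E={x↦thunk(x, {x↦thunk((λx. (x x)), ∅)})}, St=[addL(5)]>
8. <T=x, E={x↦thunk(x, {x↦thunk((λx. (x x)), ∅)})}, St=[thunk :: addL(5)]>
9. <T=x, E={x↦thunk((λx. (x x)), ∅)}, St=[thunk :: addL(5)]>
10. <T=(λx. (x x)), E=∅, St=[thunk :: addL(5)]>
11. <T=(x x), E={x↦thunk(x, {x↦thunk(x, {x↦thunk((λx. (x x)), ∅)})})}, St=[addL(5)]>
12. <T=x, E={x↦thunk(x, {x↦thunk(x, {x↦thunk((λx. (x x)), ∅)})})}, St=[thunk :: addL(5)]>
13. <T=x, E={x↦thunk(x, {x↦thunk((λx. (x x)), ∅)})}, St=[thunk :: addL(5)]>
14. <T=x, E={x↦thunk((λx. (x x)), ∅)}, St=[thunk :: addL(5)]>
15. <T=(λx. (x x)), E=∅, St=[thunk :: addL(5)]>
16. <T=(x x), E={x↦thunk(x, {x↦thunk(x, {x↦thunk(x, {x↦thunk((λx. (x x)), ∅)})})})}, St=[addL(5)]>
17. <T=x, E={x↦thunk(x, {x↦thunk(x, {x↦thunk(x, {x↦thunk((λx. (x x)), ∅)})})})}, St=[thunk :: addL(5)]>
18. <T=x, E={x↦thunk(x, {x↦thunk(x, {x↦thunk((λx. (x x)), ∅)})})}, St=[thunk :: addL(5)]>
19. <T=x, E={x↦thunk(x, {x↦thunk((λx. (x x)), ∅)})}, St=[thunk :: addL(5)]>
20. <T=x, E={x↦thunk((λx. (x x)), ∅)}, St=[thunk :: addL(5)]>
21. <T=(λx. (x x)), E=∅, St=[thunk :: addL(5)]>
→ 21 transitions taken and the configuration is still not final: no result within 21 steps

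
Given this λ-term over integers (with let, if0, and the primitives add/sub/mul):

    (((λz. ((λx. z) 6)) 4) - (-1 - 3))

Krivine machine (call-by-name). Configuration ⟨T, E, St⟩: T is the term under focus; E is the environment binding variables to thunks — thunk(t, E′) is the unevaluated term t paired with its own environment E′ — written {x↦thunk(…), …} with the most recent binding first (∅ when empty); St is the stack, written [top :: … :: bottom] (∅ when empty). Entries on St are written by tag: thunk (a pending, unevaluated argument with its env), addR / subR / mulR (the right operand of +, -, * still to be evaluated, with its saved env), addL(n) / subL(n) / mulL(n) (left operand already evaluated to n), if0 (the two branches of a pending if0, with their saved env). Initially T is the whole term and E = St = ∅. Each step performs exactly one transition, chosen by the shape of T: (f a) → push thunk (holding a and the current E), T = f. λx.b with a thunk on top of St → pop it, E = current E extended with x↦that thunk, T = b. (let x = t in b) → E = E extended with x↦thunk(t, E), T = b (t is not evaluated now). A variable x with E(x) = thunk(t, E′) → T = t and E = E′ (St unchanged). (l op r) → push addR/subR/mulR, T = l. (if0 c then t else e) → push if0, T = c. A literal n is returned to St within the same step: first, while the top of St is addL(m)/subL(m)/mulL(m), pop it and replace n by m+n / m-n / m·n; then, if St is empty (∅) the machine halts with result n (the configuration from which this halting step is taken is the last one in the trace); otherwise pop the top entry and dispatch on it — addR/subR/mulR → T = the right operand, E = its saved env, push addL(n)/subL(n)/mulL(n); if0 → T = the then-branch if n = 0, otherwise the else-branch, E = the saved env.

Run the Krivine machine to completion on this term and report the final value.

step 0: <T=(((λz. ((λx. z) 6)) 4) - (-1 - 3)), E=∅, St=∅>
step 1: <T=((λz. ((λx. z) 6)) 4), E=∅, St=[subR]>
step 2: <T=(λz. ((λx. z) 6)), E=∅, St=[thunk :: subR]>
step 3: <T=((λx. z) 6), E={z↦thunk(4, ∅)}, St=[subR]>
step 4: <T=(λx. z), E={z↦thunk(4, ∅)}, St=[thunk :: subR]>
step 5: <T=z, E={x↦thunk(6, {z↦thunk(4, ∅)}), z↦thunk(4, ∅)}, St=[subR]>
step 6: <T=4, E=∅, St=[subR]>
step 7: <T=(-1 - 3), E=∅, St=[subL(4)]>
step 8: <T=-1, E=∅, St=[subR :: subL(4)]>
step 9: <T=3, E=∅, St=[subL(-1) :: subL(4)]>
→ final value 8

Answer: 8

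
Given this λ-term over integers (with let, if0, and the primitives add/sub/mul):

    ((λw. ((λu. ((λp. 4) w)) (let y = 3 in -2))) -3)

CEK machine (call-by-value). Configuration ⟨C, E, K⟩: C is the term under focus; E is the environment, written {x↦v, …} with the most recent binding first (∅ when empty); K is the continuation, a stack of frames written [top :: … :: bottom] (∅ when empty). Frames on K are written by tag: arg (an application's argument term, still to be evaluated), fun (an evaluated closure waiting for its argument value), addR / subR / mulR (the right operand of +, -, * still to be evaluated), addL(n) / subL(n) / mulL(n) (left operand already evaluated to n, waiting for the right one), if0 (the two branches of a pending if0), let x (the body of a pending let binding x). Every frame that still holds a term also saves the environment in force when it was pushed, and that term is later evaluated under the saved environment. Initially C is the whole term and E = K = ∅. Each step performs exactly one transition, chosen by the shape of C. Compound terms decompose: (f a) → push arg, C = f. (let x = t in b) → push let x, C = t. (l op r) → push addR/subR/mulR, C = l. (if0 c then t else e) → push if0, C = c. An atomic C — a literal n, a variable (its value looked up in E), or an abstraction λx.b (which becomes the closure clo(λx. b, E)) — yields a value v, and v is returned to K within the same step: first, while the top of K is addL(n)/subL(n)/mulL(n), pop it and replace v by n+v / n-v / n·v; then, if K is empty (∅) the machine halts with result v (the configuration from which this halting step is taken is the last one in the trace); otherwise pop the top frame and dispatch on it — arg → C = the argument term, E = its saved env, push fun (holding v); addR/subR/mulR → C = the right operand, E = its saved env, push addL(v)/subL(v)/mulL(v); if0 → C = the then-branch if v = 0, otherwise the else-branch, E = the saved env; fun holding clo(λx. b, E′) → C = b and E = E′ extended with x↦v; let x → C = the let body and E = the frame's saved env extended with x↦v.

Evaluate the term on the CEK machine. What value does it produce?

Answer: 4

Derivation:
t=0: <C=((λw. ((λu. ((λp. 4) w)) (let y = 3 in -2))) -3), E=∅, K=∅>
t=1: <C=(λw. ((λu. ((λp. 4) w)) (let y = 3 in -2))), E=∅, K=[arg]>
t=2: <C=-3, E=∅, K=[fun]>
t=3: <C=((λu. ((λp. 4) w)) (let y = 3 in -2)), E={w↦-3}, K=∅>
t=4: <C=(λu. ((λp. 4) w)), E={w↦-3}, K=[arg]>
t=5: <C=(let y = 3 in -2), E={w↦-3}, K=[fun]>
t=6: <C=3, E={w↦-3}, K=[let y :: fun]>
t=7: <C=-2, E={y↦3, w↦-3}, K=[fun]>
t=8: <C=((λp. 4) w), E={u↦-2, w↦-3}, K=∅>
t=9: <C=(λp. 4), E={u↦-2, w↦-3}, K=[arg]>
t=10: <C=w, E={u↦-2, w↦-3}, K=[fun]>
t=11: <C=4, E={p↦-3, u↦-2, w↦-3}, K=∅>
→ final value 4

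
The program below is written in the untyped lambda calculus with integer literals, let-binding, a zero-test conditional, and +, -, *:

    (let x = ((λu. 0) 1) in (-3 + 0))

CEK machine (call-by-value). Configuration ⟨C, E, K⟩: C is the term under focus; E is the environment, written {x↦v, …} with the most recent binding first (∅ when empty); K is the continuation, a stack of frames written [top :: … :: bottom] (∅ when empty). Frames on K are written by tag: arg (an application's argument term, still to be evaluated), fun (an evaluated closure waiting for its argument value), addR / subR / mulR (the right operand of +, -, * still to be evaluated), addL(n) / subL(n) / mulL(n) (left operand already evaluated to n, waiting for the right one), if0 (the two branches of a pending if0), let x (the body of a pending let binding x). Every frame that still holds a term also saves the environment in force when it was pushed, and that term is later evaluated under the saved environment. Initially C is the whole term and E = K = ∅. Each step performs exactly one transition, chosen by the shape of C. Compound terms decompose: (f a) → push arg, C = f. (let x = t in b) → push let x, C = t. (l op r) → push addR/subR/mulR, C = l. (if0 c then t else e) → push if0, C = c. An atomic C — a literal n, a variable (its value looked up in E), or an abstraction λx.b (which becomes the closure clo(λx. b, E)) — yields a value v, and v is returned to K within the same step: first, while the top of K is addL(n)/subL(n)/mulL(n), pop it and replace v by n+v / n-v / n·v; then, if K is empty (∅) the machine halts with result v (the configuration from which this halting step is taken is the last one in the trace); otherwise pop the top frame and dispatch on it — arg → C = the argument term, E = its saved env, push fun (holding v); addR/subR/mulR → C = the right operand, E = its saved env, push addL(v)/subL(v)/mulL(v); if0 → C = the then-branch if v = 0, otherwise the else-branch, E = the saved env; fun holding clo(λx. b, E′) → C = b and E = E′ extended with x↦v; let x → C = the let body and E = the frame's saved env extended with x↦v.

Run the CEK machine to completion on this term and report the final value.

step 0: ⟨C=(let x = ((λu. 0) 1) in (-3 + 0)); E=∅; K=∅⟩
step 1: ⟨C=((λu. 0) 1); E=∅; K=[let x]⟩
step 2: ⟨C=(λu. 0); E=∅; K=[arg :: let x]⟩
step 3: ⟨C=1; E=∅; K=[fun :: let x]⟩
step 4: ⟨C=0; E={u↦1}; K=[let x]⟩
step 5: ⟨C=(-3 + 0); E={x↦0}; K=∅⟩
step 6: ⟨C=-3; E={x↦0}; K=[addR]⟩
step 7: ⟨C=0; E={x↦0}; K=[addL(-3)]⟩
→ final value -3

Answer: -3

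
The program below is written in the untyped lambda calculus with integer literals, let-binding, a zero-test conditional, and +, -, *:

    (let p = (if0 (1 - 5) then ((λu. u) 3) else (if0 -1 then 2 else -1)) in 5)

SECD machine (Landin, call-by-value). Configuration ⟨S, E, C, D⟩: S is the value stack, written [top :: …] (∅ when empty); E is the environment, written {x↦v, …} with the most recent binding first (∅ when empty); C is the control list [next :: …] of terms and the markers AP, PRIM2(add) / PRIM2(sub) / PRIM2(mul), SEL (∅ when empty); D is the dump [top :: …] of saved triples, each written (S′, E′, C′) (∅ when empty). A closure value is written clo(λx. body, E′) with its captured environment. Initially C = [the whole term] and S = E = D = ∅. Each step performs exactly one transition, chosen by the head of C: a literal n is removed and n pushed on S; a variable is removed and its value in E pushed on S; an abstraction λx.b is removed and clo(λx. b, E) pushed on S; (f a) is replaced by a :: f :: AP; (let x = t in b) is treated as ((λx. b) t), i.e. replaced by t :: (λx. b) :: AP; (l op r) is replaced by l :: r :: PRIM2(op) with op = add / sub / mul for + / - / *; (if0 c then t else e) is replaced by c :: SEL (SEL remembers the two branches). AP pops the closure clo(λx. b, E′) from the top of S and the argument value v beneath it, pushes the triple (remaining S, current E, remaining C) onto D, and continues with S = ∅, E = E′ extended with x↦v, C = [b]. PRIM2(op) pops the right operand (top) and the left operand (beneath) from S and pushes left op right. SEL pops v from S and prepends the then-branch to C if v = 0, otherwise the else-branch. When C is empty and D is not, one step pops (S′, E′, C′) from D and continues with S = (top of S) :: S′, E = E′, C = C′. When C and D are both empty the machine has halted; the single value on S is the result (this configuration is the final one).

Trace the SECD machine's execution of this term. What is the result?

Answer: 5

Execution trace:
0. [S=∅ | E=∅ | C=[(let p = (if0 (1 - 5) then ((λu. u) 3) else (if0 -1 then 2 else -1)) in 5)] | D=∅]
1. [S=∅ | E=∅ | C=[(if0 (1 - 5) then ((λu. u) 3) else (if0 -1 then 2 else -1)) :: (λp. 5) :: AP] | D=∅]
2. [S=∅ | E=∅ | C=[(1 - 5) :: SEL :: (λp. 5) :: AP] | D=∅]
3. [S=∅ | E=∅ | C=[1 :: 5 :: PRIM2(sub) :: SEL :: (λp. 5) :: AP] | D=∅]
4. [S=[1] | E=∅ | C=[5 :: PRIM2(sub) :: SEL :: (λp. 5) :: AP] | D=∅]
5. [S=[5 :: 1] | E=∅ | C=[PRIM2(sub) :: SEL :: (λp. 5) :: AP] | D=∅]
6. [S=[-4] | E=∅ | C=[SEL :: (λp. 5) :: AP] | D=∅]
7. [S=∅ | E=∅ | C=[(if0 -1 then 2 else -1) :: (λp. 5) :: AP] | D=∅]
8. [S=∅ | E=∅ | C=[-1 :: SEL :: (λp. 5) :: AP] | D=∅]
9. [S=[-1] | E=∅ | C=[SEL :: (λp. 5) :: AP] | D=∅]
10. [S=∅ | E=∅ | C=[-1 :: (λp. 5) :: AP] | D=∅]
11. [S=[-1] | E=∅ | C=[(λp. 5) :: AP] | D=∅]
12. [S=[clo(λp. 5, ∅) :: -1] | E=∅ | C=[AP] | D=∅]
13. [S=∅ | E={p↦-1} | C=[5] | D=[(∅, ∅, ∅)]]
14. [S=[5] | E={p↦-1} | C=∅ | D=[(∅, ∅, ∅)]]
15. [S=[5] | E=∅ | C=∅ | D=∅]
→ final value 5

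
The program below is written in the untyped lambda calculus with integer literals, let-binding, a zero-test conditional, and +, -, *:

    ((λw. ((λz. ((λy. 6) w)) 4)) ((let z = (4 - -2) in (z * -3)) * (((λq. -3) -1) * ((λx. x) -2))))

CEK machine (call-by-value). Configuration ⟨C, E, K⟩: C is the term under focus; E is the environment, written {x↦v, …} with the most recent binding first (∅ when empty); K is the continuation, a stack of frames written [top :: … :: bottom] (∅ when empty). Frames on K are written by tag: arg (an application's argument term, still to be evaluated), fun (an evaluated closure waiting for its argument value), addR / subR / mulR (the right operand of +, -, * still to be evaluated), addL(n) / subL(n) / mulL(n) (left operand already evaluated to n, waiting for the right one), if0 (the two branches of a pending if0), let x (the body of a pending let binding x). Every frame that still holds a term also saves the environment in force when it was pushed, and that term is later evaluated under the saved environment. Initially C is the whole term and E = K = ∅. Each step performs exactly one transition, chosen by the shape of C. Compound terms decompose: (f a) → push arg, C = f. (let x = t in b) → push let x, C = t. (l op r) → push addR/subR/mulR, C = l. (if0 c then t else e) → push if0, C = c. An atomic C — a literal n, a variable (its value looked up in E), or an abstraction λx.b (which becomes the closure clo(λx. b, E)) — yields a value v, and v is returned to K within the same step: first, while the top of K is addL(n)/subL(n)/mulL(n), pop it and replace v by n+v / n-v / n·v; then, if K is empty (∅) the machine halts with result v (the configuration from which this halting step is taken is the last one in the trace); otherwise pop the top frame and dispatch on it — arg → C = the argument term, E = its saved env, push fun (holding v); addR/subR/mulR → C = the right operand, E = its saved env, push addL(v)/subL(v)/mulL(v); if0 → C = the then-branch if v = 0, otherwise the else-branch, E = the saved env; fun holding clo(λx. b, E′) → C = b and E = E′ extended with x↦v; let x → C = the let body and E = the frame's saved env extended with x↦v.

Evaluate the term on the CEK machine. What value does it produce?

0. <C=((λw. ((λz. ((λy. 6) w)) 4)) ((let z = (4 - -2) in (z * -3)) * (((λq. -3) -1) * ((λx. x) -2)))), E=∅, K=∅>
1. <C=(λw. ((λz. ((λy. 6) w)) 4)), E=∅, K=[arg]>
2. <C=((let z = (4 - -2) in (z * -3)) * (((λq. -3) -1) * ((λx. x) -2))), E=∅, K=[fun]>
3. <C=(let z = (4 - -2) in (z * -3)), E=∅, K=[mulR :: fun]>
4. <C=(4 - -2), E=∅, K=[let z :: mulR :: fun]>
5. <C=4, E=∅, K=[subR :: let z :: mulR :: fun]>
6. <C=-2, E=∅, K=[subL(4) :: let z :: mulR :: fun]>
7. <C=(z * -3), E={z↦6}, K=[mulR :: fun]>
8. <C=z, E={z↦6}, K=[mulR :: mulR :: fun]>
9. <C=-3, E={z↦6}, K=[mulL(6) :: mulR :: fun]>
10. <C=(((λq. -3) -1) * ((λx. x) -2)), E=∅, K=[mulL(-18) :: fun]>
11. <C=((λq. -3) -1), E=∅, K=[mulR :: mulL(-18) :: fun]>
12. <C=(λq. -3), E=∅, K=[arg :: mulR :: mulL(-18) :: fun]>
13. <C=-1, E=∅, K=[fun :: mulR :: mulL(-18) :: fun]>
14. <C=-3, E={q↦-1}, K=[mulR :: mulL(-18) :: fun]>
15. <C=((λx. x) -2), E=∅, K=[mulL(-3) :: mulL(-18) :: fun]>
16. <C=(λx. x), E=∅, K=[arg :: mulL(-3) :: mulL(-18) :: fun]>
17. <C=-2, E=∅, K=[fun :: mulL(-3) :: mulL(-18) :: fun]>
18. <C=x, E={x↦-2}, K=[mulL(-3) :: mulL(-18) :: fun]>
19. <C=((λz. ((λy. 6) w)) 4), E={w↦-108}, K=∅>
20. <C=(λz. ((λy. 6) w)), E={w↦-108}, K=[arg]>
21. <C=4, E={w↦-108}, K=[fun]>
22. <C=((λy. 6) w), E={z↦4, w↦-108}, K=∅>
23. <C=(λy. 6), E={z↦4, w↦-108}, K=[arg]>
24. <C=w, E={z↦4, w↦-108}, K=[fun]>
25. <C=6, E={y↦-108, z↦4, w↦-108}, K=∅>
→ final value 6

Answer: 6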